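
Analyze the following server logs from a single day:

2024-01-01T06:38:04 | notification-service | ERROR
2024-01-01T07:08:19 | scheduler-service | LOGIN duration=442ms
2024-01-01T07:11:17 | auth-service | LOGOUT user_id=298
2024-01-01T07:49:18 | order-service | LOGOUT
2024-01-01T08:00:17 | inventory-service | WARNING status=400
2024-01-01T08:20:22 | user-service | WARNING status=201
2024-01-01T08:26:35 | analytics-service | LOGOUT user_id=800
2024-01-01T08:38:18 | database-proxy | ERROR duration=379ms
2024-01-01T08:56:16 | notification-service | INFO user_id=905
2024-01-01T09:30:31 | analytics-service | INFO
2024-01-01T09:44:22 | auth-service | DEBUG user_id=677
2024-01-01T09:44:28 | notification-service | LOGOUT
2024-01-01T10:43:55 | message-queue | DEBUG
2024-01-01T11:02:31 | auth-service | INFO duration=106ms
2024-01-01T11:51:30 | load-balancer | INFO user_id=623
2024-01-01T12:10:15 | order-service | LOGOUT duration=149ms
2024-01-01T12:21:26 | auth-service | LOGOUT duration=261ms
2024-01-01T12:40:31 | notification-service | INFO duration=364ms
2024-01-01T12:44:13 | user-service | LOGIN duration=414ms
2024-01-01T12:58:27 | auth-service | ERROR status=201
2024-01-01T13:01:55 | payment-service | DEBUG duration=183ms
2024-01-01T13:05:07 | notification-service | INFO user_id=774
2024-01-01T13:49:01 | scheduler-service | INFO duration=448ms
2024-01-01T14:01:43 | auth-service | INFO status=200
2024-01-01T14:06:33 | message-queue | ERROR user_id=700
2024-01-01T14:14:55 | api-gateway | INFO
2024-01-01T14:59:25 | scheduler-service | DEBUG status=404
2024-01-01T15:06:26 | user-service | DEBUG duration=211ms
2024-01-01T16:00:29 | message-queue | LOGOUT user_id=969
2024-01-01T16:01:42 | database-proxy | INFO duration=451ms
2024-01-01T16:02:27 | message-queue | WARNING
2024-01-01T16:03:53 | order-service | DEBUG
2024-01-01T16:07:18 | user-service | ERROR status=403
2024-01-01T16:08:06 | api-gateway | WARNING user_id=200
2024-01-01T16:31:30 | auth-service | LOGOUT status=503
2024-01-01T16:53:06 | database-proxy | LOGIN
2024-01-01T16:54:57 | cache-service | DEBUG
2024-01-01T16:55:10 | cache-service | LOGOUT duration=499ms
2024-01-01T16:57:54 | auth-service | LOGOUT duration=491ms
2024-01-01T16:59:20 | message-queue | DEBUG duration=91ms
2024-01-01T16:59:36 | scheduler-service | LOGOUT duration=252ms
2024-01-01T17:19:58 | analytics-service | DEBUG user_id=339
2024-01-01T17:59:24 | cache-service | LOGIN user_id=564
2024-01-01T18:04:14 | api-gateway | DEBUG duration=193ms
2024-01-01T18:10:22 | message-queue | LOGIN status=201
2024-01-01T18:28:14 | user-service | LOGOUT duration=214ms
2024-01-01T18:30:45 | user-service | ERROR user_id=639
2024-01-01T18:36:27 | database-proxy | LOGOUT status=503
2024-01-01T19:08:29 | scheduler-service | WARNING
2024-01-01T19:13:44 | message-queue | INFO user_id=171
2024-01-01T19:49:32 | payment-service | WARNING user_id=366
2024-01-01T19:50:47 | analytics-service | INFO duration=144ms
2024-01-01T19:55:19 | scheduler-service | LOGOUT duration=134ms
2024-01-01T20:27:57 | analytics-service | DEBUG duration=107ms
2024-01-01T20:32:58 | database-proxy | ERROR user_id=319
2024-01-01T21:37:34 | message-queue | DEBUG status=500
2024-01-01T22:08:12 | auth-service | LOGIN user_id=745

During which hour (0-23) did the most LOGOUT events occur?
16

To find the peak hour:

1. Group all LOGOUT events by hour
2. Count events in each hour
3. Find hour with maximum count
4. Peak hour: 16 (with 5 events)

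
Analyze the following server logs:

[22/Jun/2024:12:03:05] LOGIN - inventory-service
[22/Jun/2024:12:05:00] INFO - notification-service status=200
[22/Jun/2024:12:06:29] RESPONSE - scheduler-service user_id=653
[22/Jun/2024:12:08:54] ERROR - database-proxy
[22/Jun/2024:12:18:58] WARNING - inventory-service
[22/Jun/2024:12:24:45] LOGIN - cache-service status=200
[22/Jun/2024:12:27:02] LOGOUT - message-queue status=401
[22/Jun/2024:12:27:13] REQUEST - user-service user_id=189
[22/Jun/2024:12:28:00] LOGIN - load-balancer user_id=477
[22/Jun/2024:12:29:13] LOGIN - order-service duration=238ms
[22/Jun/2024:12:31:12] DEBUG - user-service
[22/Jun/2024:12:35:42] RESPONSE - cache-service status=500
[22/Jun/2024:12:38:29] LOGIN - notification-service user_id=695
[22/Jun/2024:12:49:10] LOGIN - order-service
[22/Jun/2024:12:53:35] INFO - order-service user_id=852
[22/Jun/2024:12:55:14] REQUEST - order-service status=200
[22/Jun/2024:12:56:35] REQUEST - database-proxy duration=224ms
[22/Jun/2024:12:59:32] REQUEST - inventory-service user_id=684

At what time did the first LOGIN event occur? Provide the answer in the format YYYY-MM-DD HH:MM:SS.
2024-06-22 12:03:05

To find the first event:

1. Filter for all LOGIN events
2. Sort by timestamp
3. Select the first one
4. Timestamp: 2024-06-22 12:03:05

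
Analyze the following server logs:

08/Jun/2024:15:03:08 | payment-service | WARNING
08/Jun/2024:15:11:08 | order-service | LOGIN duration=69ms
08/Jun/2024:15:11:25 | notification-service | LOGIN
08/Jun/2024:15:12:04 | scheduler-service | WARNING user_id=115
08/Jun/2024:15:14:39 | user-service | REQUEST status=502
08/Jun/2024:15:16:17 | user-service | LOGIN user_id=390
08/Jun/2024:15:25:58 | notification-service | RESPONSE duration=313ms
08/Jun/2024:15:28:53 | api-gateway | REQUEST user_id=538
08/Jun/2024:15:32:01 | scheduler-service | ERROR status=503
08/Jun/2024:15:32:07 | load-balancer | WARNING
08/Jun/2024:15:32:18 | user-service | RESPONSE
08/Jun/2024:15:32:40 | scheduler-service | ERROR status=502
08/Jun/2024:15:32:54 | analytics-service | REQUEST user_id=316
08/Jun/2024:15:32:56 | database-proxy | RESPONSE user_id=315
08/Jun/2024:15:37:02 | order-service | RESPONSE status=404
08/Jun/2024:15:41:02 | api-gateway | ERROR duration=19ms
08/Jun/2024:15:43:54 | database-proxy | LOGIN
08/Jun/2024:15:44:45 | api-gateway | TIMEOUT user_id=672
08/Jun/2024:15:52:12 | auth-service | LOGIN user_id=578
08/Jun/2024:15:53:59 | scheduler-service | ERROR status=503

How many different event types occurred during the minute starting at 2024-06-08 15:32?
4

To count unique event types:

1. Filter events in the minute starting at 2024-06-08 15:32
2. Extract event types from matching entries
3. Count unique types: 4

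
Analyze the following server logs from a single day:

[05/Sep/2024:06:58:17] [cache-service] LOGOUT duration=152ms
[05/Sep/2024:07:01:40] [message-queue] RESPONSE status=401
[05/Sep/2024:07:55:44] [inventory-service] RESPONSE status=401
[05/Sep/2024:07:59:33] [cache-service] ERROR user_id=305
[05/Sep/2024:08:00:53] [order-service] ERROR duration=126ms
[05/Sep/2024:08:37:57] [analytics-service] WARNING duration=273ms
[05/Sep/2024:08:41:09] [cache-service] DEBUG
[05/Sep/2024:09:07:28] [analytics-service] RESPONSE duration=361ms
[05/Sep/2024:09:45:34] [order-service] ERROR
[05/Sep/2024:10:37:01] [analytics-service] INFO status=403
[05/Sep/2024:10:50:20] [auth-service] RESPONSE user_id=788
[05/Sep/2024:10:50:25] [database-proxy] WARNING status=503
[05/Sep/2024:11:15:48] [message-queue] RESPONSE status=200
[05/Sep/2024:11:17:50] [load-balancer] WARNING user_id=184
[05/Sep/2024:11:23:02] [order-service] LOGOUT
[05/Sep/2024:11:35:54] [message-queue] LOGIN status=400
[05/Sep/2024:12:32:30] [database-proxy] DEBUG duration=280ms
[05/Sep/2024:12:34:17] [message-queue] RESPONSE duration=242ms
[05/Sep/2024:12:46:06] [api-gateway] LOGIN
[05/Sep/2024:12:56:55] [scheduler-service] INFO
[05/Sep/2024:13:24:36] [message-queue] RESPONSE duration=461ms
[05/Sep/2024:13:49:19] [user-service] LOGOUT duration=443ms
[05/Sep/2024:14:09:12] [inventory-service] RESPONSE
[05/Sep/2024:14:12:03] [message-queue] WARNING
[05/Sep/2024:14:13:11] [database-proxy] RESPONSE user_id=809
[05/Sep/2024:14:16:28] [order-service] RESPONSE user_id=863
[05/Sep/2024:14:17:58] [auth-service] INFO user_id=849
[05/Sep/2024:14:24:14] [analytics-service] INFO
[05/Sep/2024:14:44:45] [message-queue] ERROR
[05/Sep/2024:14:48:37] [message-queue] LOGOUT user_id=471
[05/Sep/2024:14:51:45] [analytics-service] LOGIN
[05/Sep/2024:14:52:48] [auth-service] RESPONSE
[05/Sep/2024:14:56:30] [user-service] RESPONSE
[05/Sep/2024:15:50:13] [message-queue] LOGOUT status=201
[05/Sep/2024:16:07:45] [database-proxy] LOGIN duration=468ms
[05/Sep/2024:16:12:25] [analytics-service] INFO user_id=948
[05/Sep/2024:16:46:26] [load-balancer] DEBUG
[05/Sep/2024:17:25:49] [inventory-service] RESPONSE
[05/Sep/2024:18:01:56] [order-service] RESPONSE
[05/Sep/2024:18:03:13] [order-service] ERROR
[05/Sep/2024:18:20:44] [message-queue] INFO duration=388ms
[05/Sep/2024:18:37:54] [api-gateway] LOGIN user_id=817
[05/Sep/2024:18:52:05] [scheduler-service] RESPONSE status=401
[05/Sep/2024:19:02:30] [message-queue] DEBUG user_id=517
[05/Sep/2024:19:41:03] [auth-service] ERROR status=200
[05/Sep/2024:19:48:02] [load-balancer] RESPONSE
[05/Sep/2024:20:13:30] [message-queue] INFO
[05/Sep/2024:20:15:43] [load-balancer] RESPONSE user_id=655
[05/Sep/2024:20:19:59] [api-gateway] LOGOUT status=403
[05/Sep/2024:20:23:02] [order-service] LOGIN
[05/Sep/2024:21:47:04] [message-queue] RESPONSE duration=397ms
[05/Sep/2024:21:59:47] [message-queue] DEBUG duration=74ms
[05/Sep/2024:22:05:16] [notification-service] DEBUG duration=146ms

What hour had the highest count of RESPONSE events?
14

To find the peak hour:

1. Group all RESPONSE events by hour
2. Count events in each hour
3. Find hour with maximum count
4. Peak hour: 14 (with 5 events)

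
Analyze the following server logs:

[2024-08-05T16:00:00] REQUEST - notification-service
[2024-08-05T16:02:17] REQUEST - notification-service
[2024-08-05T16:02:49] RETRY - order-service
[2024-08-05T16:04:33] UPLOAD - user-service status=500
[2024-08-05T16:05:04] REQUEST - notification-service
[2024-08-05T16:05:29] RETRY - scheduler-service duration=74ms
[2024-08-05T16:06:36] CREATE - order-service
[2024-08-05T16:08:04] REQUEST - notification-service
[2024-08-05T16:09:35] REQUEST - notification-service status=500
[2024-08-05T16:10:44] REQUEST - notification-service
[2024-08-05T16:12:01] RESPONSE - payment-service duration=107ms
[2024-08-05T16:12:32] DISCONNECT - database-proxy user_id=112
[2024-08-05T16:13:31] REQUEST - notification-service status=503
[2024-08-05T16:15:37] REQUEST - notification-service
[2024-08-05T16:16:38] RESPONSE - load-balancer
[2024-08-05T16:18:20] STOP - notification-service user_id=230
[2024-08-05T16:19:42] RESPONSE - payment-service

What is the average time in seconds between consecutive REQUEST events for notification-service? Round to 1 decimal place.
133.9

To calculate average interval:

1. Find all REQUEST events for notification-service in order
2. Calculate time gaps between consecutive events
3. Compute mean of gaps: 937 / 7 = 133.9 seconds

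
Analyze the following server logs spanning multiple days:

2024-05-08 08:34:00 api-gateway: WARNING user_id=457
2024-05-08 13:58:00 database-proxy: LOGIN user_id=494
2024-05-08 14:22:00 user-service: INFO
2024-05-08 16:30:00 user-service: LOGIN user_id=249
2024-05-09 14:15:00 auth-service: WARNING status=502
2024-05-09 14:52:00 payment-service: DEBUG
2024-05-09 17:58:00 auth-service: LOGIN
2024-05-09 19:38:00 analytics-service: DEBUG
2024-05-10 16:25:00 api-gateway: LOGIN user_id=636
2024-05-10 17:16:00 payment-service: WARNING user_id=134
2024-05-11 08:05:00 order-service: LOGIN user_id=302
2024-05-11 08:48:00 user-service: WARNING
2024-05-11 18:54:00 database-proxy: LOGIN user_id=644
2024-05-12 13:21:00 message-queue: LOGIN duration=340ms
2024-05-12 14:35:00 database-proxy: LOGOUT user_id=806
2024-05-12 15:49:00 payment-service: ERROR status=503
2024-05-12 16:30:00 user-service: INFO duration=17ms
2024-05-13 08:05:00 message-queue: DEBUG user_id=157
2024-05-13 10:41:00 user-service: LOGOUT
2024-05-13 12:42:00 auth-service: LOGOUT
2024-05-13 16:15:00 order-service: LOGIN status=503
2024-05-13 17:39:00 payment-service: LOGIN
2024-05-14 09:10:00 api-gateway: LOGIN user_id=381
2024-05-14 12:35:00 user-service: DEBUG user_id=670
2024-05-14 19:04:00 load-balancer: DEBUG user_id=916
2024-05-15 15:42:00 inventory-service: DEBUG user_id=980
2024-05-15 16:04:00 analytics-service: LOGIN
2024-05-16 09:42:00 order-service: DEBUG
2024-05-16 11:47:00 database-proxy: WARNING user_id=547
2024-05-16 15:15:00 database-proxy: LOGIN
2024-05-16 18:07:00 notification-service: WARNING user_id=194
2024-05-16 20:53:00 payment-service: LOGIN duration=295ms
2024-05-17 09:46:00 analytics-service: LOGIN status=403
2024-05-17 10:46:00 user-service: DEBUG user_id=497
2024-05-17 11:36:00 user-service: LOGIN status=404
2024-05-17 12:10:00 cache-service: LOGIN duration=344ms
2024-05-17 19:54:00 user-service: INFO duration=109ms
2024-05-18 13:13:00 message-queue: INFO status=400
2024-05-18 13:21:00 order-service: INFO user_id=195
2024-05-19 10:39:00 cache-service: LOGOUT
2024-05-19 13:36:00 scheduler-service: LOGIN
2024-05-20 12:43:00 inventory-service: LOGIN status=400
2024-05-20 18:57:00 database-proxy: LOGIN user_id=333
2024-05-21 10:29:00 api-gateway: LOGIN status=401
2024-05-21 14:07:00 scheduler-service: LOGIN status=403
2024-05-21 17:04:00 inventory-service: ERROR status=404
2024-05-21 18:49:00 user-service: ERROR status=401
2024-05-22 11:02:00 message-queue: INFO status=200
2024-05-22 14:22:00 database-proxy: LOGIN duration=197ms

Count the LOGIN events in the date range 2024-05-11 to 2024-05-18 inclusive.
12

To filter by date range:

1. Date range: 2024-05-11 through 2024-05-18, both dates inclusive
2. Filter for LOGIN events whose date falls in this range
3. Count matching events: 12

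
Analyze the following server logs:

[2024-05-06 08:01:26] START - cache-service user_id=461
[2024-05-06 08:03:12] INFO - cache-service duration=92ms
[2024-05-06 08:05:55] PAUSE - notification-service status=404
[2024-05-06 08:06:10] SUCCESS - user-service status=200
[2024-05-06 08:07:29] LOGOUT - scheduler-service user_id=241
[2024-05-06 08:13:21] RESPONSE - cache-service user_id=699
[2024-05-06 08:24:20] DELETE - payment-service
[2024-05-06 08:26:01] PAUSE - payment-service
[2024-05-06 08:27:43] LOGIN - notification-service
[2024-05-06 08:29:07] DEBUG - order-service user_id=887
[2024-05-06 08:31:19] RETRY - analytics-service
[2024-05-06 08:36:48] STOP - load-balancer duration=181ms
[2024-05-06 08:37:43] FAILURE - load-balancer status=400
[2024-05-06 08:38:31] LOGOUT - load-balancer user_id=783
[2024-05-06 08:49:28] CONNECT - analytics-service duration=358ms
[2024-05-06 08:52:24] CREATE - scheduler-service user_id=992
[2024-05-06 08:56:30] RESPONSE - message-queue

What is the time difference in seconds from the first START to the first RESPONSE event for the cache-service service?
715

To find the time between events:

1. Locate the first START event for cache-service: 2024-05-06 08:01:26
2. Locate the first RESPONSE event for cache-service: 2024-05-06 08:13:21
3. Calculate the difference: 2024-05-06 08:13:21 - 2024-05-06 08:01:26 = 715 seconds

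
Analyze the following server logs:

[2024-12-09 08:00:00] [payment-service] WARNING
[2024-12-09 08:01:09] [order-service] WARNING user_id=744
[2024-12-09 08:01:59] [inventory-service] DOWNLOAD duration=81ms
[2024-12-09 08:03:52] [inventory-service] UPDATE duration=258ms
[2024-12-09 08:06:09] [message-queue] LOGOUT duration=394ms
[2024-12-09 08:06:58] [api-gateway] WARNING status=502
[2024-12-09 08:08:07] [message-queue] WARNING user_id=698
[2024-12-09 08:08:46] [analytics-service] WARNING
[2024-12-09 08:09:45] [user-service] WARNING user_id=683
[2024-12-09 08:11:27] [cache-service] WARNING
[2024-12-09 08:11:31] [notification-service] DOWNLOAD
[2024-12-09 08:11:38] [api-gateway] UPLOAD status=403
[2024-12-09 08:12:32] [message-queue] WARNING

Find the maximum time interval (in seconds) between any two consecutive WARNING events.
349

To find the longest gap:

1. Extract all WARNING events in chronological order
2. Calculate time differences between consecutive events
3. Find the maximum difference
4. Longest gap: 349 seconds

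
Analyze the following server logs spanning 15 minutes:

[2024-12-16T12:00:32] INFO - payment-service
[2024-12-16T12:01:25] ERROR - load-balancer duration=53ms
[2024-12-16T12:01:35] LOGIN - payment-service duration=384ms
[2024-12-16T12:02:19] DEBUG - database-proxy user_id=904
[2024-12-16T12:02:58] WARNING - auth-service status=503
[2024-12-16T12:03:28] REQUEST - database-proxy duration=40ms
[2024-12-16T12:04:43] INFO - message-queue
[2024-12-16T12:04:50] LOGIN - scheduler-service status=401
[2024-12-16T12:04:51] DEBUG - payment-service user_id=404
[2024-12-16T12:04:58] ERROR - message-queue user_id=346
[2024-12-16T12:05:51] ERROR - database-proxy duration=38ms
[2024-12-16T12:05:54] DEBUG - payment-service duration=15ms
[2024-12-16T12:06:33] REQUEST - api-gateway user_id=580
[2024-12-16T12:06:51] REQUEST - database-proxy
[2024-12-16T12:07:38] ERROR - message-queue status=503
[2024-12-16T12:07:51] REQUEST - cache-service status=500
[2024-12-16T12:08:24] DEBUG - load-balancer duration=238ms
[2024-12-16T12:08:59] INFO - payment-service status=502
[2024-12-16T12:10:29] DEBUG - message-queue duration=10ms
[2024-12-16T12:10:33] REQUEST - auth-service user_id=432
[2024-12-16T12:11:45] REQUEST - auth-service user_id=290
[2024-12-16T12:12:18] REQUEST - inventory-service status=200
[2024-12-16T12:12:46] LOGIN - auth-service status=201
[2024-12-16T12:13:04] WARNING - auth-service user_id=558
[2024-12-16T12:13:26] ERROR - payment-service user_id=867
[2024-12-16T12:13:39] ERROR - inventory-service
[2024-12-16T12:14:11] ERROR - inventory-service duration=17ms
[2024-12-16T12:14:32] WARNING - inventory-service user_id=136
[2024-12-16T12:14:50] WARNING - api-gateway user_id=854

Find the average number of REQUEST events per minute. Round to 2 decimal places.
0.47

To calculate the rate:

1. Count total REQUEST events: 7
2. Total time period: 15 minutes
3. Rate = 7 / 15 = 0.47 events per minute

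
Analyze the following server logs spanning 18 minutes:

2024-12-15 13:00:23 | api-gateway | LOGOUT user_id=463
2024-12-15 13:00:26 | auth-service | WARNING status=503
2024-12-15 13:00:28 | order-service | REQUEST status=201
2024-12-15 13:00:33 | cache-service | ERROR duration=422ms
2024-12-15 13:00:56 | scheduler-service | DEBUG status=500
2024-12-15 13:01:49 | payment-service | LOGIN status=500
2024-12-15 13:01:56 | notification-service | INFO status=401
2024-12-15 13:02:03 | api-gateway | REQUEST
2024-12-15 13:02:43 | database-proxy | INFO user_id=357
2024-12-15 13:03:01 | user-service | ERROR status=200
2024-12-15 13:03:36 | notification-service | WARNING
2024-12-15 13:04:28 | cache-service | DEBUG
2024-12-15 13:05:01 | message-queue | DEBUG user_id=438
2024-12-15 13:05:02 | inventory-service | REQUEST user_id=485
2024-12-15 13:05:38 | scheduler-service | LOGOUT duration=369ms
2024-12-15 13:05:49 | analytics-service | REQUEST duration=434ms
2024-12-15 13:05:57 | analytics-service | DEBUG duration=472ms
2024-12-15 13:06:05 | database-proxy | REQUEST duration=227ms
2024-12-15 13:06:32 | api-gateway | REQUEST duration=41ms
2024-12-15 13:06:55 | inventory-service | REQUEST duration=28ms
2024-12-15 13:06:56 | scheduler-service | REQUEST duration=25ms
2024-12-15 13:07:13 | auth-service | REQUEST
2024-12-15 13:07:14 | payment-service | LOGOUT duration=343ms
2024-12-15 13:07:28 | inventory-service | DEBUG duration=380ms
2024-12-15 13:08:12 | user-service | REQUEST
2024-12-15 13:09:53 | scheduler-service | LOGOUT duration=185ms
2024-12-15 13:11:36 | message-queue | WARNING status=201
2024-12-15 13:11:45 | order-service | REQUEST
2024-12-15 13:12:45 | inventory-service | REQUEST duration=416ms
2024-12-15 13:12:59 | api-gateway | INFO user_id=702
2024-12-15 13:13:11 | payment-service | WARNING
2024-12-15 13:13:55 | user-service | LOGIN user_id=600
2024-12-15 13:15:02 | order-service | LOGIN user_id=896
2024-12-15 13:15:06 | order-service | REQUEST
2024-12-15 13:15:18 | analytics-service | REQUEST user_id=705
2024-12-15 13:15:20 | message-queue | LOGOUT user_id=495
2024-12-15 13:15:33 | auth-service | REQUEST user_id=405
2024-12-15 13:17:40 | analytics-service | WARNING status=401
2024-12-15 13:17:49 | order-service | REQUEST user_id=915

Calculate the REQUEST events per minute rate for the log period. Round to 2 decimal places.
0.89

To calculate the rate:

1. Count total REQUEST events: 16
2. Total time period: 18 minutes
3. Rate = 16 / 18 = 0.89 events per minute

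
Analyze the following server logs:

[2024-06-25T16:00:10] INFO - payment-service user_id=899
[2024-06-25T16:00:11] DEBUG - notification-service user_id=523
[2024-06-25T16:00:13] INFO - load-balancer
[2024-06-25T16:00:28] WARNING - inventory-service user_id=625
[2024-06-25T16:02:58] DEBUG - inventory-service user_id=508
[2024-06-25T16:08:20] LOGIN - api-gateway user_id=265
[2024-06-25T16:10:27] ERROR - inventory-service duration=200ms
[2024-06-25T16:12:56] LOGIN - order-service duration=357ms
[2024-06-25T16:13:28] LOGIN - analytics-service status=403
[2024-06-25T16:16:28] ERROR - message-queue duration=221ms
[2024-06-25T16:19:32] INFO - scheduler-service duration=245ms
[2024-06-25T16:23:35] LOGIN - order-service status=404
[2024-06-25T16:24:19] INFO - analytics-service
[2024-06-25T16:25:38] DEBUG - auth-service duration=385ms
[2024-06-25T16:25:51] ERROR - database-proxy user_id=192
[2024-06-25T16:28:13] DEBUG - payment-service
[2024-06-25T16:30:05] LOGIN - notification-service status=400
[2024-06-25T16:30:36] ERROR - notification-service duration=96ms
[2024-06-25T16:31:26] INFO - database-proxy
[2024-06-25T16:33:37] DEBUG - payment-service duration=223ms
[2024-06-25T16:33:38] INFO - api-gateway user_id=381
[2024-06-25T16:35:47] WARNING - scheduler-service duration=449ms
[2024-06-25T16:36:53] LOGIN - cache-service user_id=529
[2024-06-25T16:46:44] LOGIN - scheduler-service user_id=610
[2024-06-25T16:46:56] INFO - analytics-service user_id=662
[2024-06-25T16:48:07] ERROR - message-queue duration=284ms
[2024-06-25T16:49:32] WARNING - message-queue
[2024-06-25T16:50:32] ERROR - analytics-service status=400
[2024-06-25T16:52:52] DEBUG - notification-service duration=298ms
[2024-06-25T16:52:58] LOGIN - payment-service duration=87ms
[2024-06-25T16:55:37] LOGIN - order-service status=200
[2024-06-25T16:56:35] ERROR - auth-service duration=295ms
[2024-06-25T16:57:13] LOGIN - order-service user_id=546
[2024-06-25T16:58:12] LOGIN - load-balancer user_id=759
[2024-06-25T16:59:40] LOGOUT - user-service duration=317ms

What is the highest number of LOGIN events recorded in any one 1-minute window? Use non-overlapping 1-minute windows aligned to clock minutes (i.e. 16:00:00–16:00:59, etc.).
1

To find the burst window:

1. Divide the log period into non-overlapping 1-minute windows starting at 16:00
2. Count LOGIN events in each window
3. Find the window with maximum count
4. Maximum events in a window: 1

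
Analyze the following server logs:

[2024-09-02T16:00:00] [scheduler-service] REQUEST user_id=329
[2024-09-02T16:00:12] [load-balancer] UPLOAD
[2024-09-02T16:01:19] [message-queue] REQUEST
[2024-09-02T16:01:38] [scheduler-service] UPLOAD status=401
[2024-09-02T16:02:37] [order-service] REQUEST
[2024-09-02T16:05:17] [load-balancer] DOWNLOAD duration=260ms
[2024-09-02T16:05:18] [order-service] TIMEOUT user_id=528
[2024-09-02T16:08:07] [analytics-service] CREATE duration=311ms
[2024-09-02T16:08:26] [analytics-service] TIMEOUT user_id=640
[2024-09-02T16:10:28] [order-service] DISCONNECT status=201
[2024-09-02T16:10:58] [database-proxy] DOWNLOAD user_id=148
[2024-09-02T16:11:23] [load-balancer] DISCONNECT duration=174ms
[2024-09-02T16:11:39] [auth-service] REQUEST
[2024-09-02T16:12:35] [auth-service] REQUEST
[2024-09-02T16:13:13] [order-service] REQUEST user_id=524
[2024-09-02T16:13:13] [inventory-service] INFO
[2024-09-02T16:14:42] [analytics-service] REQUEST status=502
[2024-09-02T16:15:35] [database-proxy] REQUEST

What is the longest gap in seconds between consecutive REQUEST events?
542

To find the longest gap:

1. Extract all REQUEST events in chronological order
2. Calculate time differences between consecutive events
3. Find the maximum difference
4. Longest gap: 542 seconds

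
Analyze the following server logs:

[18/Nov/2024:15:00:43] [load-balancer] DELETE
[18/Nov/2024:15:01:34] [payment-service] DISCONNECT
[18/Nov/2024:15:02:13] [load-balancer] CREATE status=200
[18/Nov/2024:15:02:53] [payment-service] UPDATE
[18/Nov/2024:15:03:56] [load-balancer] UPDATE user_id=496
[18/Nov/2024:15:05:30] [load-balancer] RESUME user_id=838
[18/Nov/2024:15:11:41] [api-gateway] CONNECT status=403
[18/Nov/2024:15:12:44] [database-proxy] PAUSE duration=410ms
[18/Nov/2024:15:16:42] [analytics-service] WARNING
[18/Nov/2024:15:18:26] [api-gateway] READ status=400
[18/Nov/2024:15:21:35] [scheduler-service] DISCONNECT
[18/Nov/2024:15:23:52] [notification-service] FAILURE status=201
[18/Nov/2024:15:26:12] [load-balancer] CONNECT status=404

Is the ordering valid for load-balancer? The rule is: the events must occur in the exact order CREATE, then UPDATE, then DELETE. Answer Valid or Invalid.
Invalid

To validate ordering:

1. Required order: CREATE → UPDATE → DELETE
2. Rule: the events must occur in the exact order CREATE, then UPDATE, then DELETE
3. Check actual order of events for load-balancer
4. Result: Invalid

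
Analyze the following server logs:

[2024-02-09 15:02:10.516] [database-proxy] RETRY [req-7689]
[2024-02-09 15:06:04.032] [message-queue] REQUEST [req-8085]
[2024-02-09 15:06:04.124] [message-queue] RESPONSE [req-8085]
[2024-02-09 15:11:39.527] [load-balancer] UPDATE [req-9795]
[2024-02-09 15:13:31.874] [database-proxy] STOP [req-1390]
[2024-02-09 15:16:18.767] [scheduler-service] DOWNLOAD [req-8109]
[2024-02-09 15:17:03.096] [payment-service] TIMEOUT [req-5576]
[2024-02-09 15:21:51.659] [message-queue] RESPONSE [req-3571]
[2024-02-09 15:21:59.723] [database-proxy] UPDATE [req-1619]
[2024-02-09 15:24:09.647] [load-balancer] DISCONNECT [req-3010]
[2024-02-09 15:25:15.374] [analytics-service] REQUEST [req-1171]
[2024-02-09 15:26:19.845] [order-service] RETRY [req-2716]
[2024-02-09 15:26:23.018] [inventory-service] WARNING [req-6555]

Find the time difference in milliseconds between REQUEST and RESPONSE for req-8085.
92

To calculate latency:

1. Find REQUEST with id req-8085: 2024-02-09 15:06:04.032
2. Find RESPONSE with id req-8085: 2024-02-09 15:06:04.124
3. Latency: 2024-02-09 15:06:04.124 - 2024-02-09 15:06:04.032 = 92ms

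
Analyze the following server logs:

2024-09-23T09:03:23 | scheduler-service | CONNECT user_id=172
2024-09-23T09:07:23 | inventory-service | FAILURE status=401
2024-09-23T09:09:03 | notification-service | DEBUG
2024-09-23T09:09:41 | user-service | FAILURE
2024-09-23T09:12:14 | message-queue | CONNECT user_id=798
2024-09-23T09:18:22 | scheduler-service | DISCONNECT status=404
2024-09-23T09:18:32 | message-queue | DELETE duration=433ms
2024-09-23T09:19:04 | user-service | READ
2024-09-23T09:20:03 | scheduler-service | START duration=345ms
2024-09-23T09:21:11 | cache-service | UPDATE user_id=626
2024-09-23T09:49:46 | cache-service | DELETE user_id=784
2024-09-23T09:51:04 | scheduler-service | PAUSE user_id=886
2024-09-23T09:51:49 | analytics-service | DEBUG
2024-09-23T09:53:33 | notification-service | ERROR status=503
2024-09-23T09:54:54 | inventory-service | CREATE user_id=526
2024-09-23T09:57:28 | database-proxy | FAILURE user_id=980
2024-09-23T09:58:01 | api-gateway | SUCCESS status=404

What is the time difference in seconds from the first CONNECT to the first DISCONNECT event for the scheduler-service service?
899

To find the time between events:

1. Locate the first CONNECT event for scheduler-service: 2024-09-23T09:03:23
2. Locate the first DISCONNECT event for scheduler-service: 2024-09-23T09:18:22
3. Calculate the difference: 2024-09-23T09:18:22 - 2024-09-23T09:03:23 = 899 seconds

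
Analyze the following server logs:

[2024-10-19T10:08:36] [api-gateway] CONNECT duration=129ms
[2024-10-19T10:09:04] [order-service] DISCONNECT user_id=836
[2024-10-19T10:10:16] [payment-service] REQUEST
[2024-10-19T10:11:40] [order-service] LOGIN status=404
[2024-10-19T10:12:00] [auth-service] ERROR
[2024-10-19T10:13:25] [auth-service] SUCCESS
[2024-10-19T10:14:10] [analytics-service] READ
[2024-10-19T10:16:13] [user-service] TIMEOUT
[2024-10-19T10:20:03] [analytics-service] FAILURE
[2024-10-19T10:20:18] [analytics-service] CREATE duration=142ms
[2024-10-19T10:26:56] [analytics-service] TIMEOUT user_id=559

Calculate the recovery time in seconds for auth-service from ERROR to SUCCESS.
85

To calculate recovery time:

1. Find ERROR event for auth-service: 2024-10-19T10:12:00
2. Find next SUCCESS event for auth-service: 2024-10-19T10:13:25
3. Recovery time: 2024-10-19T10:13:25 - 2024-10-19T10:12:00 = 85 seconds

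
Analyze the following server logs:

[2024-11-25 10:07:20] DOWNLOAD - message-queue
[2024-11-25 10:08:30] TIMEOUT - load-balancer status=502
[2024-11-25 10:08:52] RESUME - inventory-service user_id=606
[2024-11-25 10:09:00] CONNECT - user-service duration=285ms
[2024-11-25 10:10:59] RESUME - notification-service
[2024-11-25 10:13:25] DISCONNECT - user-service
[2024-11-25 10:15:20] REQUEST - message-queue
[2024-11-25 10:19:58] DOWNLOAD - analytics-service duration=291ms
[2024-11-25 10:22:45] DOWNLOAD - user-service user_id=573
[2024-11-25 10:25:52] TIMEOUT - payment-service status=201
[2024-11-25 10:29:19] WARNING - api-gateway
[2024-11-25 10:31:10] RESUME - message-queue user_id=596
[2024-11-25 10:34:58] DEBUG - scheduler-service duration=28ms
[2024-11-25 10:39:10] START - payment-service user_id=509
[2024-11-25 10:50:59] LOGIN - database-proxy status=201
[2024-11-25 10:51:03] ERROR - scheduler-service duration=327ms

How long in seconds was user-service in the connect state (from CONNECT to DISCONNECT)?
265

To calculate state duration:

1. Find CONNECT event for user-service: 2024-11-25 10:09:00
2. Find DISCONNECT event for user-service: 2024-11-25 10:13:25
3. Calculate duration: 2024-11-25 10:13:25 - 2024-11-25 10:09:00 = 265 seconds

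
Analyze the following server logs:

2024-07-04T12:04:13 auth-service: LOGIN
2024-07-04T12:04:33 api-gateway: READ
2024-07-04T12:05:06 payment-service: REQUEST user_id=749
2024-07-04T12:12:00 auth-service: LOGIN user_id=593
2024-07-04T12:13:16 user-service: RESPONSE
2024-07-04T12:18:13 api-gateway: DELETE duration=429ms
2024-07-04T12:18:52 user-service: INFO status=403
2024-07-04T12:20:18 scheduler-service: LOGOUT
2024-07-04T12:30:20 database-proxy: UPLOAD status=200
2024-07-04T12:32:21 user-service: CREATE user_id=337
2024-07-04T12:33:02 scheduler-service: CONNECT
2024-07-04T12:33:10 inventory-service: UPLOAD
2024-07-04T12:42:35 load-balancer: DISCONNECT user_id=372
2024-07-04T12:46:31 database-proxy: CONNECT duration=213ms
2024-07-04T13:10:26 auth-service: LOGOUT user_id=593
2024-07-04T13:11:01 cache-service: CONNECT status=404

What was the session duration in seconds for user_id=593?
3506

To calculate session duration:

1. Find LOGIN event for user_id=593: 2024-07-04T12:12:00
2. Find LOGOUT event for user_id=593: 2024-07-04T13:10:26
3. Session duration: 2024-07-04T13:10:26 - 2024-07-04T12:12:00 = 3506 seconds (58 minutes)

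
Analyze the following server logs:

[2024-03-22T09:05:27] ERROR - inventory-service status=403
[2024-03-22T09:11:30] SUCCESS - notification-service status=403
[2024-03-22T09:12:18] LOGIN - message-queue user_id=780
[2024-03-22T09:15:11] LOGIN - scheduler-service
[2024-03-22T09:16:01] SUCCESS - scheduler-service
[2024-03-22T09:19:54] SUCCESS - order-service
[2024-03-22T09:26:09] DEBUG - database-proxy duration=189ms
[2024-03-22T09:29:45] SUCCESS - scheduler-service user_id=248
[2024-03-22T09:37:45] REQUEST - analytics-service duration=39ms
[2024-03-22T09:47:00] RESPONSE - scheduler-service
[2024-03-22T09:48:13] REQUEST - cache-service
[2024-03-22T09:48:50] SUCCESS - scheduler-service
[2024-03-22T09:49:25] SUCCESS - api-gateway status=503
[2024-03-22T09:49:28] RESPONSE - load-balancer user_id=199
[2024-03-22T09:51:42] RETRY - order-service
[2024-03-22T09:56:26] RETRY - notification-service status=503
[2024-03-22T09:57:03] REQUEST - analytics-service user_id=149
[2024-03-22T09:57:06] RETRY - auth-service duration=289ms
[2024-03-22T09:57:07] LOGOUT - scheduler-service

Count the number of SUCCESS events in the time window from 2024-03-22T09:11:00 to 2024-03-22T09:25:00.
3

To count events in the time window:

1. Window boundaries: 2024-03-22T09:11:00 to 2024-03-22T09:25:00
2. Filter for SUCCESS events within this window
3. Count matching events: 3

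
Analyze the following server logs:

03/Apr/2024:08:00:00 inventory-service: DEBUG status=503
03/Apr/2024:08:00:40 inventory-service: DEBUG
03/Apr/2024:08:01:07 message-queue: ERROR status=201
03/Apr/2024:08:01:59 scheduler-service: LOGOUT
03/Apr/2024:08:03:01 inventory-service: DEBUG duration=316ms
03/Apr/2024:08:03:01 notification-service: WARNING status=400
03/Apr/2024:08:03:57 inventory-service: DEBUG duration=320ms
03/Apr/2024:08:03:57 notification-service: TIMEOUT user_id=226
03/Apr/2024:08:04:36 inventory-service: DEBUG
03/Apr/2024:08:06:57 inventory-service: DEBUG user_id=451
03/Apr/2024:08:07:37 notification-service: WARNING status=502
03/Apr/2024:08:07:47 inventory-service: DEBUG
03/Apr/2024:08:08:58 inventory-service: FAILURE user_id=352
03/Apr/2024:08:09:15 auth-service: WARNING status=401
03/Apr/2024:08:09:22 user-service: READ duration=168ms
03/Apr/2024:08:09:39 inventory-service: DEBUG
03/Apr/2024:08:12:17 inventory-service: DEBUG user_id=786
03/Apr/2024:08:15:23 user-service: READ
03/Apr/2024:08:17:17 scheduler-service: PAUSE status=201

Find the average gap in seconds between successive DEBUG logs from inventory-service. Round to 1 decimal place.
92.1

To calculate average interval:

1. Find all DEBUG events for inventory-service in order
2. Calculate time gaps between consecutive events
3. Compute mean of gaps: 737 / 8 = 92.1 seconds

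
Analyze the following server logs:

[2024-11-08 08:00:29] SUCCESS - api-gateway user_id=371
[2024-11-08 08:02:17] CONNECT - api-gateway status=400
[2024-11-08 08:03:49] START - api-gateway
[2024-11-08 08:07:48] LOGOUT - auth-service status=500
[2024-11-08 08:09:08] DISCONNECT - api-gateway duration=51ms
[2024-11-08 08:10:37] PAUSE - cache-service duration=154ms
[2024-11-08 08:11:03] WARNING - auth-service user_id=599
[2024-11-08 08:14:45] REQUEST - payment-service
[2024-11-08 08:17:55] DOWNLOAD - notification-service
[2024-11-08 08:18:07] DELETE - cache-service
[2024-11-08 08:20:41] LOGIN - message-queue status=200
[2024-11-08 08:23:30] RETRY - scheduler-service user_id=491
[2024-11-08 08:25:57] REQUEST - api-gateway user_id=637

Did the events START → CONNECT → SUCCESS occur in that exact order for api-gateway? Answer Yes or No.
No

To verify sequence order:

1. Find all events in sequence START → CONNECT → SUCCESS for api-gateway
2. Extract their timestamps
3. Check if timestamps are in ascending order
4. Result: No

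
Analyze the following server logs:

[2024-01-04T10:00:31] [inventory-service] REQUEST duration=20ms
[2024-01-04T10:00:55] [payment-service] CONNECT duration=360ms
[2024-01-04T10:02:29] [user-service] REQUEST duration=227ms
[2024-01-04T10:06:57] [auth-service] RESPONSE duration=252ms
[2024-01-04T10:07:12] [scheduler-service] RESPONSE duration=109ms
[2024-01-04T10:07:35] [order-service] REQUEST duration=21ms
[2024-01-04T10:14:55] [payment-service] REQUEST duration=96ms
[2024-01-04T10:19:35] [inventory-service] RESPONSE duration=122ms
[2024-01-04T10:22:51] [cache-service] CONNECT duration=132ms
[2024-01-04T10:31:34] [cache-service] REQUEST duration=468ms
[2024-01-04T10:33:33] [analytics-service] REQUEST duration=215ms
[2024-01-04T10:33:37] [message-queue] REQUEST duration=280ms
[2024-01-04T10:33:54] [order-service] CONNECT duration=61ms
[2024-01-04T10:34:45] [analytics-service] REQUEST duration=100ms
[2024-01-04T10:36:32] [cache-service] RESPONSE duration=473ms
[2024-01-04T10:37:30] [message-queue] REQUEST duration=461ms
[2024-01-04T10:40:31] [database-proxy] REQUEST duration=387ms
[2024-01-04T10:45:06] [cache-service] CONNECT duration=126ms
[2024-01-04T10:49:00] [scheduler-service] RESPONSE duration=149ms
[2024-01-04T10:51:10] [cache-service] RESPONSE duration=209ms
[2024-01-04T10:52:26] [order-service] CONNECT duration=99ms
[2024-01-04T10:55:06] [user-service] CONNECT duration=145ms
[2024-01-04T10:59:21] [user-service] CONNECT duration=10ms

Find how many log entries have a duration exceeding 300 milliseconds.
5

To count timeouts:

1. Threshold: 300ms
2. Extract duration from each log entry
3. Count entries where duration > 300
4. Timeout count: 5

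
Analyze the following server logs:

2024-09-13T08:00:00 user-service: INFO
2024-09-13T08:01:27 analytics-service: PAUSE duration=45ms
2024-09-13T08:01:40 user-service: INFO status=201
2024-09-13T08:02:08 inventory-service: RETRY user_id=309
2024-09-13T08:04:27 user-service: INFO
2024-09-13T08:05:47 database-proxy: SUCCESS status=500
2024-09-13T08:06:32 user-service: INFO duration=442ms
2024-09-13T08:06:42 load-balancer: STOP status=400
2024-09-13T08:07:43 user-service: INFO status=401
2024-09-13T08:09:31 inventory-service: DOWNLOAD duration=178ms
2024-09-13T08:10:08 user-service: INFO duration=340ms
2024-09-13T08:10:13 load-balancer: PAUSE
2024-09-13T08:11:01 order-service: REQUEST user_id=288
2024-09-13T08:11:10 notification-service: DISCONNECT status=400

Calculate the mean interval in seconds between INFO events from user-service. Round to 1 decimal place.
121.6

To calculate average interval:

1. Find all INFO events for user-service in order
2. Calculate time gaps between consecutive events
3. Compute mean of gaps: 608 / 5 = 121.6 seconds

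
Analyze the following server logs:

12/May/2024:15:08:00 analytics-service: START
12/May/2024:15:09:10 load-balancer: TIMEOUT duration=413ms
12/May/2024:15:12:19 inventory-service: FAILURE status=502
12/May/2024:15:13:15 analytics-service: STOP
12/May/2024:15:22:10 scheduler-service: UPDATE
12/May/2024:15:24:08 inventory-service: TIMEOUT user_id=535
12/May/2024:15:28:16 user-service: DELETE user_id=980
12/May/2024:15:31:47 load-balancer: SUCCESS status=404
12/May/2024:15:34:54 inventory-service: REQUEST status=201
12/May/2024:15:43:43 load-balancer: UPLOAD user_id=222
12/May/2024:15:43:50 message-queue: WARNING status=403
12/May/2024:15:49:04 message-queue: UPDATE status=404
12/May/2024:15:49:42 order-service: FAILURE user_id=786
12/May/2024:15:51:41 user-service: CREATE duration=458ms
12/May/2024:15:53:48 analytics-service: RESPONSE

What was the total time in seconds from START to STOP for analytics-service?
315

To calculate state duration:

1. Find START event for analytics-service: 12/May/2024:15:08:00
2. Find STOP event for analytics-service: 12/May/2024:15:13:15
3. Calculate duration: 12/May/2024:15:13:15 - 12/May/2024:15:08:00 = 315 seconds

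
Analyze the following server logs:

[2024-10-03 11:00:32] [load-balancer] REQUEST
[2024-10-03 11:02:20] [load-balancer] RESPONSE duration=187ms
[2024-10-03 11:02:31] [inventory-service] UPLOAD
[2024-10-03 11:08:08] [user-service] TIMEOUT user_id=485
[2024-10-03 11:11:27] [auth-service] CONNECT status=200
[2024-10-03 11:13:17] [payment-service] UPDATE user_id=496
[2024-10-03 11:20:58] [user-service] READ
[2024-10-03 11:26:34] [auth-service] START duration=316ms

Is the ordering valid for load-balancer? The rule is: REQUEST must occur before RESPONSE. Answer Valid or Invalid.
Valid

To validate ordering:

1. Required order: REQUEST → RESPONSE
2. Rule: REQUEST must occur before RESPONSE
3. Check actual order of events for load-balancer
4. Result: Valid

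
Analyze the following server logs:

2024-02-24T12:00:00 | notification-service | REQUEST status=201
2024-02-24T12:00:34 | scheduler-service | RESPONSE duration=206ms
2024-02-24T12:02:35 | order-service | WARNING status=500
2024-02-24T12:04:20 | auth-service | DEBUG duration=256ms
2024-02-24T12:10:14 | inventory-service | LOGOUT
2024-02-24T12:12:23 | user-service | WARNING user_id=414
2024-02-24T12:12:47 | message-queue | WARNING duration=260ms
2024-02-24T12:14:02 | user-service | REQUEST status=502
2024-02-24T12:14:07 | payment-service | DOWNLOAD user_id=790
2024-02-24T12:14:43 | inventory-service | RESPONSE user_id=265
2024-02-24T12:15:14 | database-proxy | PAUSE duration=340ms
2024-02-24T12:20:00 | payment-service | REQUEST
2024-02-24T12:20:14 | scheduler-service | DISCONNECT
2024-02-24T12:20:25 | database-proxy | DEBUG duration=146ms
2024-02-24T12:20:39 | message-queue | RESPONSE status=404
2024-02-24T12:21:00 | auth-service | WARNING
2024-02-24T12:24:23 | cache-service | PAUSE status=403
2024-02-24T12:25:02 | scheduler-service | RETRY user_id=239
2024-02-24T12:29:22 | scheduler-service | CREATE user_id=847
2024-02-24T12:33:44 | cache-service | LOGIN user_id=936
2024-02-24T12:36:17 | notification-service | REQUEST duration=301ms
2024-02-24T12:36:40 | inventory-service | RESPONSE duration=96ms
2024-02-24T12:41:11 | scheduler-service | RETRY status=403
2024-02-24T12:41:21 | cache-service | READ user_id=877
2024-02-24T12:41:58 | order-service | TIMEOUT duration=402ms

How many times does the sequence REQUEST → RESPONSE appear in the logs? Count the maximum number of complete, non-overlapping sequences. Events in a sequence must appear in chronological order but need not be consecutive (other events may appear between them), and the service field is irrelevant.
4

To count sequences:

1. Look for pattern: REQUEST → RESPONSE
2. Greedily scan the log in chronological order, matching each sequence element in turn (ignoring service)
3. Each time the full pattern completes, increment the count and restart matching from the next event
4. Complete non-overlapping sequences found: 4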